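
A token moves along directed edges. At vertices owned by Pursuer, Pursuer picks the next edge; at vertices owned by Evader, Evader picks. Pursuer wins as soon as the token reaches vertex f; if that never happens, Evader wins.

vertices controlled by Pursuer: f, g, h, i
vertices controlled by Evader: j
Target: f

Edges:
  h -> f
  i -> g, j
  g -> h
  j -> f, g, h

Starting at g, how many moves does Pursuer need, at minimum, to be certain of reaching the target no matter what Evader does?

2

A0 = {f}
A1: add {h} — h (Pursuer) has h→f.
A2: add {g} — g (Pursuer) has g→h.
g enters the attractor at level 2, so Pursuer can force the target in 2 moves from there.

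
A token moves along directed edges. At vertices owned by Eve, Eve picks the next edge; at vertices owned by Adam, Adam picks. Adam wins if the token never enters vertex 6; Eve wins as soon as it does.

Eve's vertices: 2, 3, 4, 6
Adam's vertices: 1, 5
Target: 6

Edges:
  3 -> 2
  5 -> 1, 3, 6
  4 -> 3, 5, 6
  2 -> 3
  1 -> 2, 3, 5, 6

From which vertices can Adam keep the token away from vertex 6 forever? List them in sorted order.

1, 2, 3, 5

A0 = {6}
A1: add {4} — 4 (Eve) has 4→6.
A2 = A1; e.g. 1 (Adam) can still go to 2. Fixed point.
Eve's attractor = {4, 6}; Adam avoids the target exactly from the complement.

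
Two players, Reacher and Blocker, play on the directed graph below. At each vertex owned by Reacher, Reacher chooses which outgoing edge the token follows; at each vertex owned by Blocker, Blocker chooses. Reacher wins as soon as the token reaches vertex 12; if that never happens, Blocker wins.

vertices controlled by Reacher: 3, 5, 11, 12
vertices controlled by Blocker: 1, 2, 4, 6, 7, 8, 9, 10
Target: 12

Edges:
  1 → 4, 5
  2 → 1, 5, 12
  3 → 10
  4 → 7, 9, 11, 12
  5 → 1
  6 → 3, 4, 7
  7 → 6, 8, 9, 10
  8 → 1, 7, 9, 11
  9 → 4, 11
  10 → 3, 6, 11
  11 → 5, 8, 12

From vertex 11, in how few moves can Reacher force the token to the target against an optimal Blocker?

1

A0 = {12}
A1: add {11} — 11 (Reacher) has 11→12.
A2 = A1; e.g. 1 (Blocker) can still go to 4. Fixed point.
11 enters the attractor at level 1, so Reacher can force the target in 1 move from there.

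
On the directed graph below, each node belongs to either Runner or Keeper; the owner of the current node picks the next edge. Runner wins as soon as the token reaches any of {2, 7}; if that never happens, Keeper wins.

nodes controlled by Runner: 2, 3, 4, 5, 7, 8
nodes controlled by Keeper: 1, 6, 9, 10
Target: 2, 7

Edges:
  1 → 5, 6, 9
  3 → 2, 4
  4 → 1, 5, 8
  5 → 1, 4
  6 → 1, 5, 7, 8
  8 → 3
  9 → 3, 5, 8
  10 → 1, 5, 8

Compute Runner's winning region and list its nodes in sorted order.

2, 3, 4, 5, 7, 8, 9

A0 = {2, 7}
A1: add {3} — 3 (Runner) has 3→2.
A2: add {8} — 8 (Runner) has 8→3.
A3: add {4} — 4 (Runner) has 4→8.
A4: add {5} — 5 (Runner) has 5→4.
A5: add {9} — 9 (Keeper): all of {3, 5, 8} already in.
A6 = A5; e.g. 1 (Keeper) can still go to 6. Fixed point.
Runner's winning region = {2, 3, 4, 5, 7, 8, 9}.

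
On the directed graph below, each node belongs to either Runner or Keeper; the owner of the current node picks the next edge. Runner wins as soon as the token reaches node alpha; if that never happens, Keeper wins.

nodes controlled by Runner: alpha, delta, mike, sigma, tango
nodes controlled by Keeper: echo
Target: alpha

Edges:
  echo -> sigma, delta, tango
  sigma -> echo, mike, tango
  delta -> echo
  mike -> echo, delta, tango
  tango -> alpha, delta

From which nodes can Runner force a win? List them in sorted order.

A0 = {alpha}
A1: add {tango} — tango (Runner) has tango→alpha.
A2: add {mike, sigma} — sigma (Runner) has sigma→tango; mike (Runner) has mike→tango.
A3 = A2; e.g. echo (Keeper) can still go to delta. Fixed point.
Runner's winning region = {alpha, mike, sigma, tango}.

alpha, mike, sigma, tango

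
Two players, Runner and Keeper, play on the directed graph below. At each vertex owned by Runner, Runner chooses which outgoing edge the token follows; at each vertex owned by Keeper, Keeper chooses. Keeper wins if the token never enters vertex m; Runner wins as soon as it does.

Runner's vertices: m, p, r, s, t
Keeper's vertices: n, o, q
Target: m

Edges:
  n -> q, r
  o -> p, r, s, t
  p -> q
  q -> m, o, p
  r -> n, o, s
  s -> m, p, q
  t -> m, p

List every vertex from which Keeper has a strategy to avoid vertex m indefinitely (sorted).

n, o, p, q

A0 = {m}
A1: add {s, t} — s (Runner) has s→m; t (Runner) has t→m.
A2: add {r} — r (Runner) has r→s.
A3 = A2; e.g. n (Keeper) can still go to q. Fixed point.
Runner's attractor = {m, r, s, t}; Keeper avoids the target exactly from the complement.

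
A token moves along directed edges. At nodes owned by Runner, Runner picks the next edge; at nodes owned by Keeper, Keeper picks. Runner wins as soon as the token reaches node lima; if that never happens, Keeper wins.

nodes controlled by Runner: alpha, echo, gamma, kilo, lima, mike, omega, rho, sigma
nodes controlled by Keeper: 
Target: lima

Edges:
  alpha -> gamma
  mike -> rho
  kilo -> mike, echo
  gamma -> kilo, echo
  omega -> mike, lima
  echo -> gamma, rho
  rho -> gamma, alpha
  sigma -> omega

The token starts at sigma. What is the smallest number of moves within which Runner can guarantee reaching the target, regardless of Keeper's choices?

2

A0 = {lima}
A1: add {omega} — omega (Runner) has omega→lima.
A2: add {sigma} — sigma (Runner) has sigma→omega.
A3 = A2; e.g. gamma (Runner) has no edge into A2. Fixed point.
sigma enters the attractor at level 2, so Runner can force the target in 2 moves from there.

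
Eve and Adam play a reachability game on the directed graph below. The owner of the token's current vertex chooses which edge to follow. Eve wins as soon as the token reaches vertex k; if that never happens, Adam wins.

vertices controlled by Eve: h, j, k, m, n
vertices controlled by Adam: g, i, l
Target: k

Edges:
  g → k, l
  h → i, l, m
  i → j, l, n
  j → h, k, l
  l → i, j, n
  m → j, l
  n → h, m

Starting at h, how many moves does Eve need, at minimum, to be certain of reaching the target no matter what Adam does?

A0 = {k}
A1: add {j} — j (Eve) has j→k.
A2: add {m} — m (Eve) has m→j.
A3: add {h, n} — h (Eve) has h→m; n (Eve) has n→m.
A4 = A3; e.g. g (Adam) can still go to l. Fixed point.
h enters the attractor at level 3, so Eve can force the target in 3 moves from there.

3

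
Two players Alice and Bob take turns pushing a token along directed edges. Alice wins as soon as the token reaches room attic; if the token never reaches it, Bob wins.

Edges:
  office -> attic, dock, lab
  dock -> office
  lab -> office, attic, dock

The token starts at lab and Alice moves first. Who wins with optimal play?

Track states (vertex, player-to-move).
A0 = {(attic,Alice), (attic,Bob)}
A1: add {(office,Alice), (lab,Alice)}.
(lab,Alice) ∈ A1 ⇒ Alice forces the target.

Alice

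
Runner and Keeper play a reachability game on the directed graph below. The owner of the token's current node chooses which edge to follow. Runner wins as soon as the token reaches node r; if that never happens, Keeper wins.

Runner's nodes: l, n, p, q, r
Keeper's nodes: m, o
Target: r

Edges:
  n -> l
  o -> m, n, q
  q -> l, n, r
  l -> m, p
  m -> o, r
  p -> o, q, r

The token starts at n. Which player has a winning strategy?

Runner

A0 = {r}
A1: add {p, q} — p (Runner) has p→r; q (Runner) has q→r.
A2: add {l} — l (Runner) has l→p.
A3: add {n} — n (Runner) has n→l.
A4 = A3; e.g. m (Keeper) can still go to o. Fixed point.
n ∈ A3, so Runner can force the target.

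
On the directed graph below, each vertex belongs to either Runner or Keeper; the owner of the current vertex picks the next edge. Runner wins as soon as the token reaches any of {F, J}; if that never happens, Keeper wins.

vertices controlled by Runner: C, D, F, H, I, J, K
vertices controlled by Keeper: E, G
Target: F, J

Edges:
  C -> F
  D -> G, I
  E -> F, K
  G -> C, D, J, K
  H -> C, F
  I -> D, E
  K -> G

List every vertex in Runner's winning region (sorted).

A0 = {F, J}
A1: add {C, H} — C (Runner) has C→F; H (Runner) has H→F.
A2 = A1; e.g. D (Runner) has no edge into A1. Fixed point.
Runner's winning region = {C, F, H, J}.

C, F, H, J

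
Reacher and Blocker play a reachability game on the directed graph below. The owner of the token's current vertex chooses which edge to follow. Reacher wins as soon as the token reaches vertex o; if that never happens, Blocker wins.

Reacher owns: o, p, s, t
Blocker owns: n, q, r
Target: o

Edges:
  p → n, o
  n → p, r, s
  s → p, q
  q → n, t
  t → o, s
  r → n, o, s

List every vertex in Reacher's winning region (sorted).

o, p, s, t

A0 = {o}
A1: add {p, t} — p (Reacher) has p→o; t (Reacher) has t→o.
A2: add {s} — s (Reacher) has s→p.
A3 = A2; e.g. n (Blocker) can still go to r. Fixed point.
Reacher's winning region = {o, p, s, t}.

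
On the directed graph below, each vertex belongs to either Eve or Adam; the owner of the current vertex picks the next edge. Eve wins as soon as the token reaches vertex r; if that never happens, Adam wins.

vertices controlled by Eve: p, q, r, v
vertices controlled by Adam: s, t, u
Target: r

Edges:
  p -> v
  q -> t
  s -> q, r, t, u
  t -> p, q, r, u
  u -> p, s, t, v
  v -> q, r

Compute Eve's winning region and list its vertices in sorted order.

p, r, v

A0 = {r}
A1: add {v} — v (Eve) has v→r.
A2: add {p} — p (Eve) has p→v.
A3 = A2; e.g. q (Eve) has no edge into A2. Fixed point.
Eve's winning region = {p, r, v}.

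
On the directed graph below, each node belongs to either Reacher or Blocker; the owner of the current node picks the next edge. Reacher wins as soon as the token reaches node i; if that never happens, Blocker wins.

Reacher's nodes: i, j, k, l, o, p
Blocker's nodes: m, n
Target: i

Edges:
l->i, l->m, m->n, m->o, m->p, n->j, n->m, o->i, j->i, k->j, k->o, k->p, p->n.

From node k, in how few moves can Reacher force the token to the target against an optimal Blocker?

2

A0 = {i}
A1: add {j, l, o} — j (Reacher) has j→i; l (Reacher) has l→i; o (Reacher) has o→i.
A2: add {k} — k (Reacher) has k→j.
A3 = A2; e.g. m (Blocker) can still go to n. Fixed point.
k enters the attractor at level 2, so Reacher can force the target in 2 moves from there.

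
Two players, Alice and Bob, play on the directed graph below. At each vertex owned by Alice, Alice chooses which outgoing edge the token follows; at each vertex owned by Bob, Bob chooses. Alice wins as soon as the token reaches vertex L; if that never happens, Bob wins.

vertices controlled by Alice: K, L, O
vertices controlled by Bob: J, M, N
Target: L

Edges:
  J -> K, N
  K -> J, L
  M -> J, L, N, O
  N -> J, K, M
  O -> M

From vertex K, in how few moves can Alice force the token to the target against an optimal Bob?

1

A0 = {L}
A1: add {K} — K (Alice) has K→L.
A2 = A1; e.g. J (Bob) can still go to N. Fixed point.
K enters the attractor at level 1, so Alice can force the target in 1 move from there.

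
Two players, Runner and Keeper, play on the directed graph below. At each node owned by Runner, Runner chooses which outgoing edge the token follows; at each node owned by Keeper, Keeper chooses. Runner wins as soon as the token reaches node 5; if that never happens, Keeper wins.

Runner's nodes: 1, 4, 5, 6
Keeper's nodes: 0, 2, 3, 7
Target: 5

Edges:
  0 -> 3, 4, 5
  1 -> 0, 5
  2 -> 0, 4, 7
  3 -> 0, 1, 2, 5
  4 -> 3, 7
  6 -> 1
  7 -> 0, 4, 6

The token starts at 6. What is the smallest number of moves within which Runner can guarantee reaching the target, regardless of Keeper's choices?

A0 = {5}
A1: add {1} — 1 (Runner) has 1→5.
A2: add {6} — 6 (Runner) has 6→1.
A3 = A2; e.g. 0 (Keeper) can still go to 3. Fixed point.
6 enters the attractor at level 2, so Runner can force the target in 2 moves from there.

2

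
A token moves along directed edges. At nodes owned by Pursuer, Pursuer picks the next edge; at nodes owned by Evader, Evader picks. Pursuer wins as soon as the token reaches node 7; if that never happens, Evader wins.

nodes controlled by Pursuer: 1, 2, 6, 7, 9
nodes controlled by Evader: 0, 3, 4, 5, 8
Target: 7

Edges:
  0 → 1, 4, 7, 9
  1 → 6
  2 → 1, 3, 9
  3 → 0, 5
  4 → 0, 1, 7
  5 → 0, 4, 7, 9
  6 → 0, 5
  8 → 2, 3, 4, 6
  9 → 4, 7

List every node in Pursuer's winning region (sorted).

A0 = {7}
A1: add {9} — 9 (Pursuer) has 9→7.
A2: add {2} — 2 (Pursuer) has 2→9.
A3 = A2; e.g. 0 (Evader) can still go to 1. Fixed point.
Pursuer's winning region = {2, 7, 9}.

2, 7, 9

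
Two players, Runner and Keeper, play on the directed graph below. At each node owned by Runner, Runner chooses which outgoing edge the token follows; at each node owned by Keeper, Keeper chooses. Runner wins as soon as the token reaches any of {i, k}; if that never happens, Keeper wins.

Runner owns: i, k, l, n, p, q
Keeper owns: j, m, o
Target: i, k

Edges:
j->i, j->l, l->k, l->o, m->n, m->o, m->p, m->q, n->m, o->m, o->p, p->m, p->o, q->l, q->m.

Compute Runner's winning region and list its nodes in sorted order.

i, j, k, l, q

A0 = {i, k}
A1: add {l} — l (Runner) has l→k.
A2: add {j, q} — j (Keeper): all of {i, l} already in; q (Runner) has q→l.
A3 = A2; e.g. m (Keeper) can still go to n. Fixed point.
Runner's winning region = {i, j, k, l, q}.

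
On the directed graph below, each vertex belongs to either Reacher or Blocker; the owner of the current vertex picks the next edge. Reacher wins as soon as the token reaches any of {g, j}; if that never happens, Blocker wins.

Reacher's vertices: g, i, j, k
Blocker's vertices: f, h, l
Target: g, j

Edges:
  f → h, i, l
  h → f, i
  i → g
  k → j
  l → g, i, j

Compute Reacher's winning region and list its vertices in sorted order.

g, i, j, k, l

A0 = {g, j}
A1: add {i, k} — i (Reacher) has i→g; k (Reacher) has k→j.
A2: add {l} — l (Blocker): all of {g, i, j} already in.
A3 = A2; e.g. f (Blocker) can still go to h. Fixed point.
Reacher's winning region = {g, i, j, k, l}.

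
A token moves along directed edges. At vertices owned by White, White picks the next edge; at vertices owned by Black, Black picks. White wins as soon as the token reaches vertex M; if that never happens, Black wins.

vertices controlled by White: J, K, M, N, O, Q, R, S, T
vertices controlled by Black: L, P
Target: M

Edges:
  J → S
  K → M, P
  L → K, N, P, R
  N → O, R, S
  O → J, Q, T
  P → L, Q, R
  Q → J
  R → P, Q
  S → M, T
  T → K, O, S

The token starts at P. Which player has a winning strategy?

A0 = {M}
A1: add {K, S} — K (White) has K→M; S (White) has S→M.
A2: add {J, N, T} — J (White) has J→S; N (White) has N→S; T (White) has T→K.
A3: add {O, Q} — O (White) has O→J; Q (White) has Q→J.
A4: add {R} — R (White) has R→Q.
A5 = A4; e.g. L (Black) can still go to P. Fixed point.
P never enters the attractor, so Black can avoid the target forever.

Black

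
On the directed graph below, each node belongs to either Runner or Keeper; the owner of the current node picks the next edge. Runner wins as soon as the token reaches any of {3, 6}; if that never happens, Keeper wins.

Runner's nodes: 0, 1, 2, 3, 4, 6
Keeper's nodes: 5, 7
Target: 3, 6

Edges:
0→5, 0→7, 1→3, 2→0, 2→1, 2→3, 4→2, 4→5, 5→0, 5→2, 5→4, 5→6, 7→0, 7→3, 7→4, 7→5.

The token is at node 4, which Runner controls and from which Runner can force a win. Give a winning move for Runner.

2

A0 = {3, 6}
A1: add {1, 2} — 1 (Runner) has 1→3; 2 (Runner) has 2→3.
A2: add {4} — 4 (Runner) has 4→2.
A3 = A2; e.g. 0 (Runner) has no edge into A2. Fixed point.
From 4, successor 2 is in the attractor (rank 1); the other successor 5 is not.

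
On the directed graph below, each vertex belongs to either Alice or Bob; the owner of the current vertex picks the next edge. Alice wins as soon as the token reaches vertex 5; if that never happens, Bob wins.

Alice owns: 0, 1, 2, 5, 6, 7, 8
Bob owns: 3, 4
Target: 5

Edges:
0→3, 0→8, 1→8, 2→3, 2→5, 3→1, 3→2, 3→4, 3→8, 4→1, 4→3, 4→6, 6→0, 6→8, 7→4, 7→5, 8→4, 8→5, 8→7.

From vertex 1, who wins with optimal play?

A0 = {5}
A1: add {2, 7, 8} — 2 (Alice) has 2→5; 7 (Alice) has 7→5; 8 (Alice) has 8→5.
A2: add {0, 1, 6} — 0 (Alice) has 0→8; 1 (Alice) has 1→8; 6 (Alice) has 6→8.
A3 = A2; e.g. 3 (Bob) can still go to 4. Fixed point.
1 ∈ A2, so Alice can force the target.

Alice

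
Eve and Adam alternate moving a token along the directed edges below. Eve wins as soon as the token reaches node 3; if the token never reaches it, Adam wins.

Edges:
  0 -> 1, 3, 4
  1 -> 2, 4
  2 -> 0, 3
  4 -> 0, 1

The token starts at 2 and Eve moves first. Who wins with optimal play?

Eve

Track states (vertex, player-to-move).
A0 = {(3,Eve), (3,Adam)}
A1: add {(0,Eve), (2,Eve)}.
(2,Eve) ∈ A1 ⇒ Eve forces the target.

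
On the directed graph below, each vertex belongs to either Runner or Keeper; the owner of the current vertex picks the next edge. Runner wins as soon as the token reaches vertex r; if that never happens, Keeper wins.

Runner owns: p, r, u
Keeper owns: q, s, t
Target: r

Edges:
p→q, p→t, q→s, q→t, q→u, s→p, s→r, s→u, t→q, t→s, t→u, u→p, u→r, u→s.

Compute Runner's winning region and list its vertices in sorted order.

A0 = {r}
A1: add {u} — u (Runner) has u→r.
A2 = A1; e.g. p (Runner) has no edge into A1. Fixed point.
Runner's winning region = {r, u}.

r, u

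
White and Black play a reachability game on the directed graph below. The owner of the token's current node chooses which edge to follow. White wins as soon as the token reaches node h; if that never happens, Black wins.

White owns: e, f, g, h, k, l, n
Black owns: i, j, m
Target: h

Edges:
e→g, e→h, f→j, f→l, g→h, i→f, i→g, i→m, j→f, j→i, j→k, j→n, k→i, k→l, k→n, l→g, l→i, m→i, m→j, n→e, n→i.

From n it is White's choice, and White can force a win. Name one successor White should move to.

e

A0 = {h}
A1: add {e, g} — e (White) has e→h; g (White) has g→h.
A2: add {l, n} — l (White) has l→g; n (White) has n→e.
A3: add {f, k} — f (White) has f→l; k (White) has k→l.
A4 = A3; e.g. i (Black) can still go to m. Fixed point.
From n, successor e is in the attractor (rank 1); the other successor i is not.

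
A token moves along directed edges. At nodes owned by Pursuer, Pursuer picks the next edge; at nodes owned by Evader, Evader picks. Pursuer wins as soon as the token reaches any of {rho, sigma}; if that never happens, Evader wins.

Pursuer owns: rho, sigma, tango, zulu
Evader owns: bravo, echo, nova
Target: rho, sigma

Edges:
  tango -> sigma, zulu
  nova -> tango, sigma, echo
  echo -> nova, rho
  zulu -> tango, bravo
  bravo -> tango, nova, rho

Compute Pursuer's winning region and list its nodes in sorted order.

A0 = {rho, sigma}
A1: add {tango} — tango (Pursuer) has tango→sigma.
A2: add {zulu} — zulu (Pursuer) has zulu→tango.
A3 = A2; e.g. nova (Evader) can still go to echo. Fixed point.
Pursuer's winning region = {rho, sigma, tango, zulu}.

rho, sigma, tango, zulu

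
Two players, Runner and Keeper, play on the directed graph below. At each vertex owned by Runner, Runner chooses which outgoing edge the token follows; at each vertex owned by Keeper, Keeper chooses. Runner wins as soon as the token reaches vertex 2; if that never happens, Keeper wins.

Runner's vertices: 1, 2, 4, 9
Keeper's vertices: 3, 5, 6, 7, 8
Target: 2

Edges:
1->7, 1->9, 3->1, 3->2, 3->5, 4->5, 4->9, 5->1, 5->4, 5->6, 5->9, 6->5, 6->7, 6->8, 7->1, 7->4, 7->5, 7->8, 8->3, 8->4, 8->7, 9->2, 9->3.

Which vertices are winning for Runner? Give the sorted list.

1, 2, 4, 9

A0 = {2}
A1: add {9} — 9 (Runner) has 9→2.
A2: add {1, 4} — 1 (Runner) has 1→9; 4 (Runner) has 4→9.
A3 = A2; e.g. 3 (Keeper) can still go to 5. Fixed point.
Runner's winning region = {1, 2, 4, 9}.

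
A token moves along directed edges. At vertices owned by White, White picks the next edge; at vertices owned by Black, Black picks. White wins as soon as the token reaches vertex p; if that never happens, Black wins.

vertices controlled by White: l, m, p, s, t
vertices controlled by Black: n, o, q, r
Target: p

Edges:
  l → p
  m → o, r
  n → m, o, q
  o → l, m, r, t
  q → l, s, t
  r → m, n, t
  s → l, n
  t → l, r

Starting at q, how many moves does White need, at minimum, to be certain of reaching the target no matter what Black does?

3

A0 = {p}
A1: add {l} — l (White) has l→p.
A2: add {s, t} — s (White) has s→l; t (White) has t→l.
A3: add {q} — q (Black): all of {l, s, t} already in.
A4 = A3; e.g. m (White) has no edge into A3. Fixed point.
q enters the attractor at level 3, so White can force the target in 3 moves from there.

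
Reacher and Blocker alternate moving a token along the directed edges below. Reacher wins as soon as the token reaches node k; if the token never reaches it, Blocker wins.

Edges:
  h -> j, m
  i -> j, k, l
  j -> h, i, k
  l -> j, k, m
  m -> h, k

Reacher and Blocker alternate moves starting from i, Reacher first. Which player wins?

Track states (vertex, player-to-move).
A0 = {(k,Reacher), (k,Blocker)}
A1: add {(i,Reacher), (j,Reacher), (l,Reacher), (m,Reacher)}.
(i,Reacher) ∈ A1 ⇒ Reacher forces the target.

Reacher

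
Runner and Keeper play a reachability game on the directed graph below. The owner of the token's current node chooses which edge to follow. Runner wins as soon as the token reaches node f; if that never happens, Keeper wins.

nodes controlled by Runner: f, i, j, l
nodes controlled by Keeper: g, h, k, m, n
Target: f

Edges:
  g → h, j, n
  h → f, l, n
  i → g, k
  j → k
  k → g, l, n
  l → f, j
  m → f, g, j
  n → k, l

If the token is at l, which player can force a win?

Runner

A0 = {f}
A1: add {l} — l (Runner) has l→f.
A2 = A1; e.g. g (Keeper) can still go to h. Fixed point.
l ∈ A1, so Runner can force the target.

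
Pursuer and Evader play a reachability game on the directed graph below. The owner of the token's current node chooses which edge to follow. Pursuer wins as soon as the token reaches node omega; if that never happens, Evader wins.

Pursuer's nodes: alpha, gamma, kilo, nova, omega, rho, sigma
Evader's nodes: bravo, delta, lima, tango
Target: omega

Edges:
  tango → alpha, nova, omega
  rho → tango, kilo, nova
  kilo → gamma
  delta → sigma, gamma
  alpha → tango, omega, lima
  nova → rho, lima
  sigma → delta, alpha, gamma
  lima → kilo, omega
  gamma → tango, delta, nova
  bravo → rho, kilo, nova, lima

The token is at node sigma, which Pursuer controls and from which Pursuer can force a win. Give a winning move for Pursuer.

A0 = {omega}
A1: add {alpha} — alpha (Pursuer) has alpha→omega.
A2: add {sigma} — sigma (Pursuer) has sigma→alpha.
A3 = A2; e.g. tango (Evader) can still go to nova. Fixed point.
From sigma, successor alpha is in the attractor (rank 1); the other successors delta, gamma are not.

alpha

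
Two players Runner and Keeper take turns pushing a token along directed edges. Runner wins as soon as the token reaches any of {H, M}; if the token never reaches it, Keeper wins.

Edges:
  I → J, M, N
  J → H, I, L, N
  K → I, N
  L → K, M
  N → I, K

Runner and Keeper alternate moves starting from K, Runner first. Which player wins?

Keeper

Track states (vertex, player-to-move).
A0 = {(H,Runner), (H,Keeper), (M,Runner), (M,Keeper)}
A1: add {(I,Runner), (J,Runner), (L,Runner)}.
A2 = A1; e.g. (I,Keeper) stays out. (K,Runner) never enters ⇒ Keeper avoids the target.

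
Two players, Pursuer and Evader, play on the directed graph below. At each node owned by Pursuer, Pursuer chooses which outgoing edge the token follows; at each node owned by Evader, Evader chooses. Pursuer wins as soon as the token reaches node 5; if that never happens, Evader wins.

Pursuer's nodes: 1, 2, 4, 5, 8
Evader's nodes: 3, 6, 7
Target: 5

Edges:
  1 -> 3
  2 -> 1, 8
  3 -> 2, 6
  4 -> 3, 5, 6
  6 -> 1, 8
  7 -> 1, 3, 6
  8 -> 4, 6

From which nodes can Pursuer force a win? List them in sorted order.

A0 = {5}
A1: add {4} — 4 (Pursuer) has 4→5.
A2: add {8} — 8 (Pursuer) has 8→4.
A3: add {2} — 2 (Pursuer) has 2→8.
A4 = A3; e.g. 1 (Pursuer) has no edge into A3. Fixed point.
Pursuer's winning region = {2, 4, 5, 8}.

2, 4, 5, 8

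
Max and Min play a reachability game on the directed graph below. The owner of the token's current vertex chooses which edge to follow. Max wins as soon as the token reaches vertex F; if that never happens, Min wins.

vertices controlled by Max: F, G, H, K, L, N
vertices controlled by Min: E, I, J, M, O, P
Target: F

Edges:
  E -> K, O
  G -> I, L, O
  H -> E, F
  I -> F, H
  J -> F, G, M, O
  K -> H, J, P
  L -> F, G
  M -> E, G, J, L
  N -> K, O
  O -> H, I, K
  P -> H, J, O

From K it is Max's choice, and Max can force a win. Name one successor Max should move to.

A0 = {F}
A1: add {H, L} — H (Max) has H→F; L (Max) has L→F.
A2: add {G, I, K} — G (Max) has G→L; I (Min): all of {F, H} already in; K (Max) has K→H.
A3: add {N, O} — N (Max) has N→K; O (Min): all of {H, I, K} already in.
A4: add {E} — E (Min): all of {K, O} already in.
A5 = A4; e.g. J (Min) can still go to M. Fixed point.
From K, successor H is in the attractor (rank 1); the other successors J, P are not.

H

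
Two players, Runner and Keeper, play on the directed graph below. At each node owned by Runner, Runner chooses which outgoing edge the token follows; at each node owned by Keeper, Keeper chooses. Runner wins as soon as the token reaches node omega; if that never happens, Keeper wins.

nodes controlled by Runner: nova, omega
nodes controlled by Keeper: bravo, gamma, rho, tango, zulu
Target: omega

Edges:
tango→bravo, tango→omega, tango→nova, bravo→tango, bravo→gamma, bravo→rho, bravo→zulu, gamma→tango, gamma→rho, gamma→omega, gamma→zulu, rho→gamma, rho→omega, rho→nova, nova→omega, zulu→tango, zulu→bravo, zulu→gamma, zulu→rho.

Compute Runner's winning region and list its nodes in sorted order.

A0 = {omega}
A1: add {nova} — nova (Runner) has nova→omega.
A2 = A1; e.g. tango (Keeper) can still go to bravo. Fixed point.
Runner's winning region = {nova, omega}.

nova, omega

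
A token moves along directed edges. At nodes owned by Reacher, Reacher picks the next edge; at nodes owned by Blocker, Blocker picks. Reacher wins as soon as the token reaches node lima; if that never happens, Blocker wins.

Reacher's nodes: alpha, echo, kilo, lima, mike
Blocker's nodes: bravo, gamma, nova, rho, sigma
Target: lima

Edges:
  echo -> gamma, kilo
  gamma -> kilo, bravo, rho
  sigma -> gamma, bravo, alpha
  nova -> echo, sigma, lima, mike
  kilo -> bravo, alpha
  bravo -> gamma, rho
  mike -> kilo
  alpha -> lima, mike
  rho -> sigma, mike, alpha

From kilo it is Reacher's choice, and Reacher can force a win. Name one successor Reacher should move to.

alpha

A0 = {lima}
A1: add {alpha} — alpha (Reacher) has alpha→lima.
A2: add {kilo} — kilo (Reacher) has kilo→alpha.
A3: add {echo, mike} — echo (Reacher) has echo→kilo; mike (Reacher) has mike→kilo.
A4 = A3; e.g. gamma (Blocker) can still go to bravo. Fixed point.
From kilo, successor alpha is in the attractor (rank 1); the other successor bravo is not.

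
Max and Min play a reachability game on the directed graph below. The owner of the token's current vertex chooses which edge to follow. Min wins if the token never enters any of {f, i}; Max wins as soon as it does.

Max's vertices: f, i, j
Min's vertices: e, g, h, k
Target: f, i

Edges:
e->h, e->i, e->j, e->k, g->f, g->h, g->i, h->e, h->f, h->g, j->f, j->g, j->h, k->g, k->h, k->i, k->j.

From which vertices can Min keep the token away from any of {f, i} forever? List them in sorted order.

e, g, h, k

A0 = {f, i}
A1: add {j} — j (Max) has j→f.
A2 = A1; e.g. e (Min) can still go to h. Fixed point.
Max's attractor = {f, i, j}; Min avoids the target exactly from the complement.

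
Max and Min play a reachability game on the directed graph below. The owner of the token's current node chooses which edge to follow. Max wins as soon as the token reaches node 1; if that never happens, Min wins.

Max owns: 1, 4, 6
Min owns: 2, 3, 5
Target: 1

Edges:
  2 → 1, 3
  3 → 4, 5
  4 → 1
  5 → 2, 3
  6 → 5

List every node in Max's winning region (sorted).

A0 = {1}
A1: add {4} — 4 (Max) has 4→1.
A2 = A1; e.g. 2 (Min) can still go to 3. Fixed point.
Max's winning region = {1, 4}.

1, 4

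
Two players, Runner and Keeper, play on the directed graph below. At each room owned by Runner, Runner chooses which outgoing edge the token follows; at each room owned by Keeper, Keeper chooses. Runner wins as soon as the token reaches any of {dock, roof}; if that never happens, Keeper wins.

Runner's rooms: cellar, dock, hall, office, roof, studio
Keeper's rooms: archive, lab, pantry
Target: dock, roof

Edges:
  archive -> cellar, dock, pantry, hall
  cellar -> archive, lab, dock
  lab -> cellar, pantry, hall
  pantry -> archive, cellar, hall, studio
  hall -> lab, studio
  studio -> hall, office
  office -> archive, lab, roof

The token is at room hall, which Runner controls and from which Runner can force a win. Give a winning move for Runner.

A0 = {dock, roof}
A1: add {cellar, office} — cellar (Runner) has cellar→dock; office (Runner) has office→roof.
A2: add {studio} — studio (Runner) has studio→office.
A3: add {hall} — hall (Runner) has hall→studio.
A4 = A3; e.g. archive (Keeper) can still go to pantry. Fixed point.
From hall, successor studio is in the attractor (rank 2); the other successor lab is not.

studio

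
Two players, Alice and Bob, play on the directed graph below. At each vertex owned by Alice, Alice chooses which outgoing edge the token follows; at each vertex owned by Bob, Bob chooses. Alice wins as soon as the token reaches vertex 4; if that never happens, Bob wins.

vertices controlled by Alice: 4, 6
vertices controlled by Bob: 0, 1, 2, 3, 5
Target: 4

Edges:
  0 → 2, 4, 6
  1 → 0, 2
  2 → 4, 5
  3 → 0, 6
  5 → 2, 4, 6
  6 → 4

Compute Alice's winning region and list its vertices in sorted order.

4, 6

A0 = {4}
A1: add {6} — 6 (Alice) has 6→4.
A2 = A1; e.g. 0 (Bob) can still go to 2. Fixed point.
Alice's winning region = {4, 6}.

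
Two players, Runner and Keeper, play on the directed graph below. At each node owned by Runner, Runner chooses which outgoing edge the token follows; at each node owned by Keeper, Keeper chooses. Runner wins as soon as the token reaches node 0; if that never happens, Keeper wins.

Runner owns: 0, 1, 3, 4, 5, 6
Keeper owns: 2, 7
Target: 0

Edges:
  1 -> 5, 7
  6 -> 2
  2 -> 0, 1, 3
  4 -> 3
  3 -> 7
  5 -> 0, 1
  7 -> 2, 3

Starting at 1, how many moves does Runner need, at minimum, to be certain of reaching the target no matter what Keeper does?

A0 = {0}
A1: add {5} — 5 (Runner) has 5→0.
A2: add {1} — 1 (Runner) has 1→5.
A3 = A2; e.g. 2 (Keeper) can still go to 3. Fixed point.
1 enters the attractor at level 2, so Runner can force the target in 2 moves from there.

2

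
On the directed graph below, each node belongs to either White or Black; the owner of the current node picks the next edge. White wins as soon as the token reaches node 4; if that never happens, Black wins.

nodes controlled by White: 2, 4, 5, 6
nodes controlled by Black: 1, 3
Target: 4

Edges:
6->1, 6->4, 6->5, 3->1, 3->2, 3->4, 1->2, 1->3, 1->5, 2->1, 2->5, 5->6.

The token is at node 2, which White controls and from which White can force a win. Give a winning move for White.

5

A0 = {4}
A1: add {6} — 6 (White) has 6→4.
A2: add {5} — 5 (White) has 5→6.
A3: add {2} — 2 (White) has 2→5.
A4 = A3; e.g. 1 (Black) can still go to 3. Fixed point.
From 2, successor 5 is in the attractor (rank 2); the other successor 1 is not.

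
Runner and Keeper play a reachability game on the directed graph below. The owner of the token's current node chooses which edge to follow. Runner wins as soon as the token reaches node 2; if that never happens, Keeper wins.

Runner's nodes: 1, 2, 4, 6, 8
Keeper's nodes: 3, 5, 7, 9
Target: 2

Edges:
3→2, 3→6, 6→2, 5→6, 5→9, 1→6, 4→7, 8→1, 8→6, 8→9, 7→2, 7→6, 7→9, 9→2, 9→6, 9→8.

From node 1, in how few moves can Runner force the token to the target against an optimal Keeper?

A0 = {2}
A1: add {6} — 6 (Runner) has 6→2.
A2: add {1, 3, 8} — 1 (Runner) has 1→6; 3 (Keeper): all of {2, 6} already in; 8 (Runner) has 8→6.
1 enters the attractor at level 2, so Runner can force the target in 2 moves from there.

2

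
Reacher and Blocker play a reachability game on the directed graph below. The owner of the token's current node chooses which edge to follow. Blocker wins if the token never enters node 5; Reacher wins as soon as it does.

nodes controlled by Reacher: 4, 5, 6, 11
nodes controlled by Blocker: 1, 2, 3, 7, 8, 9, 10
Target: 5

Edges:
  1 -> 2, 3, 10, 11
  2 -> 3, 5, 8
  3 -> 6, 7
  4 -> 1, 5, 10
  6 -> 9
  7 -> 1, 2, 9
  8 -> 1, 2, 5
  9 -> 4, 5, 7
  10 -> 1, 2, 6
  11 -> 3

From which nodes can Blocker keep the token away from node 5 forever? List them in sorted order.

1, 2, 3, 6, 7, 8, 9, 10, 11

A0 = {5}
A1: add {4} — 4 (Reacher) has 4→5.
A2 = A1; e.g. 1 (Blocker) can still go to 2. Fixed point.
Reacher's attractor = {4, 5}; Blocker avoids the target exactly from the complement.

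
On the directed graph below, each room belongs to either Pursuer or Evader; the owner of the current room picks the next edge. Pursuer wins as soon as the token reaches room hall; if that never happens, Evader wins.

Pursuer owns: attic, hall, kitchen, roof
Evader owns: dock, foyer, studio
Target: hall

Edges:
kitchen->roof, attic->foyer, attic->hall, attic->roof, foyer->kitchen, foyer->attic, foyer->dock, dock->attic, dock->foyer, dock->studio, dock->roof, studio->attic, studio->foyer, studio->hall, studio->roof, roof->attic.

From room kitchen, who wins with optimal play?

A0 = {hall}
A1: add {attic} — attic (Pursuer) has attic→hall.
A2: add {roof} — roof (Pursuer) has roof→attic.
A3: add {kitchen} — kitchen (Pursuer) has kitchen→roof.
A4 = A3; e.g. foyer (Evader) can still go to dock. Fixed point.
kitchen ∈ A3, so Pursuer can force the target.

Pursuer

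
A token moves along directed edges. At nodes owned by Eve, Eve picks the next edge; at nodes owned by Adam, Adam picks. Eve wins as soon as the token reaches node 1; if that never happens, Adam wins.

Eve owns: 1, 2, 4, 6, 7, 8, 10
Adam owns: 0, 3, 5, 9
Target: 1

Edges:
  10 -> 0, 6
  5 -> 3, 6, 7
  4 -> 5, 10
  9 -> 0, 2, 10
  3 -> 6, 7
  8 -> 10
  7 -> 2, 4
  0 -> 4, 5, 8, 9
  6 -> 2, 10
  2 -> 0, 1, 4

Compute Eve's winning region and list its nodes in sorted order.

1, 2, 3, 4, 5, 6, 7, 8, 10

A0 = {1}
A1: add {2} — 2 (Eve) has 2→1.
A2: add {6, 7} — 6 (Eve) has 6→2; 7 (Eve) has 7→2.
A3: add {3, 10} — 3 (Adam): all of {6, 7} already in; 10 (Eve) has 10→6.
A4: add {4, 5, 8} — 4 (Eve) has 4→10; 5 (Adam): all of {3, 6, 7} already in; 8 (Eve) has 8→10.
A5 = A4; e.g. 0 (Adam) can still go to 9. Fixed point.
Eve's winning region = {1, 2, 3, 4, 5, 6, 7, 8, 10}.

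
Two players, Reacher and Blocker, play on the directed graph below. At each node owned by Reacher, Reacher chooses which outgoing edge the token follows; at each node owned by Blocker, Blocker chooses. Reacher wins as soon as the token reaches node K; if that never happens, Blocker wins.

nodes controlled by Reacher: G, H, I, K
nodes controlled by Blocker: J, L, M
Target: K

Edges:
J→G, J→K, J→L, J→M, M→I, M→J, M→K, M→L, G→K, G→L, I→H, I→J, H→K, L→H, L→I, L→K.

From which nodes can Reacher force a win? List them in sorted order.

G, H, I, K, L

A0 = {K}
A1: add {G, H} — G (Reacher) has G→K; H (Reacher) has H→K.
A2: add {I} — I (Reacher) has I→H.
A3: add {L} — L (Blocker): all of {H, I, K} already in.
A4 = A3; e.g. J (Blocker) can still go to M. Fixed point.
Reacher's winning region = {G, H, I, K, L}.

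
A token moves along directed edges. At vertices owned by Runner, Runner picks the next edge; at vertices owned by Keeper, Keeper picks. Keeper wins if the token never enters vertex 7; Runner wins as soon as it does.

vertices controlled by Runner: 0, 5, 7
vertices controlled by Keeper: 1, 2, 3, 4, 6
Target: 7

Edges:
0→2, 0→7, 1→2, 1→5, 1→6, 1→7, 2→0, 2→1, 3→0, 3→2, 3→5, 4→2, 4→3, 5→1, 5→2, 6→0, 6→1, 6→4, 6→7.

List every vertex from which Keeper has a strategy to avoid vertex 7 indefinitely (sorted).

A0 = {7}
A1: add {0} — 0 (Runner) has 0→7.
A2 = A1; e.g. 1 (Keeper) can still go to 2. Fixed point.
Runner's attractor = {0, 7}; Keeper avoids the target exactly from the complement.

1, 2, 3, 4, 5, 6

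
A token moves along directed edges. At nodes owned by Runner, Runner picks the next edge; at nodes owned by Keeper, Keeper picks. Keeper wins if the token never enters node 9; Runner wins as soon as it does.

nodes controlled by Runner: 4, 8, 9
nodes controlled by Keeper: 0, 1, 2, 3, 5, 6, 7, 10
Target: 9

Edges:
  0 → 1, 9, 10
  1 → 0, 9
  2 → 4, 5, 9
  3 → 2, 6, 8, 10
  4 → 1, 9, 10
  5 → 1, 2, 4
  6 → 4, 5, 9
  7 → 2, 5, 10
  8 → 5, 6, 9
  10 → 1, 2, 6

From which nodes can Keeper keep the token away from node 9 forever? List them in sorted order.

A0 = {9}
A1: add {4, 8} — 4 (Runner) has 4→9; 8 (Runner) has 8→9.
A2 = A1; e.g. 0 (Keeper) can still go to 1. Fixed point.
Runner's attractor = {4, 8, 9}; Keeper avoids the target exactly from the complement.

0, 1, 2, 3, 5, 6, 7, 10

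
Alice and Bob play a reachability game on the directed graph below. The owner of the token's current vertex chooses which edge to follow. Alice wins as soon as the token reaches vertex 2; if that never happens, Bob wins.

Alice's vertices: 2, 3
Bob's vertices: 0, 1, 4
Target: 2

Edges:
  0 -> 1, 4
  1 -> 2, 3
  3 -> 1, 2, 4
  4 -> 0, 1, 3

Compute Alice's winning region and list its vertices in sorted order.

A0 = {2}
A1: add {3} — 3 (Alice) has 3→2.
A2: add {1} — 1 (Bob): all of {2, 3} already in.
A3 = A2; e.g. 0 (Bob) can still go to 4. Fixed point.
Alice's winning region = {1, 2, 3}.

1, 2, 3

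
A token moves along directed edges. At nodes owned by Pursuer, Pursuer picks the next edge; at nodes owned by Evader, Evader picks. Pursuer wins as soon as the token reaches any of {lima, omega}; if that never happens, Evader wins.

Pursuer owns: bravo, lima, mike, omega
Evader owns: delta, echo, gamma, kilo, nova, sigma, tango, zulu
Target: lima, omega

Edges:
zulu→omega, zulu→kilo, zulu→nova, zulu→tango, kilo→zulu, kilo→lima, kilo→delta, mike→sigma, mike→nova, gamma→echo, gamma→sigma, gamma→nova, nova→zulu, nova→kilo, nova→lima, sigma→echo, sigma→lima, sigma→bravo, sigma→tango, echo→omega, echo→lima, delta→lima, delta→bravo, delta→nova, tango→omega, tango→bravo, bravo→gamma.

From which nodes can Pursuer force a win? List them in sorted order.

A0 = {lima, omega}
A1: add {echo} — echo (Evader): all of {omega, lima} already in.
A2 = A1; e.g. mike (Pursuer) has no edge into A1. Fixed point.
Pursuer's winning region = {echo, lima, omega}.

echo, lima, omega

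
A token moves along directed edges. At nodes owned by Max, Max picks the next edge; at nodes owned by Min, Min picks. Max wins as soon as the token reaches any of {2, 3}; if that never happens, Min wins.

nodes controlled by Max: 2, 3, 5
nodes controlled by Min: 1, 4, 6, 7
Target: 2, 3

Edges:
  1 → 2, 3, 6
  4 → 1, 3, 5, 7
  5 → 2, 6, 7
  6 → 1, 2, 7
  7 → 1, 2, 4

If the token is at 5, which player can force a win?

A0 = {2, 3}
A1: add {5} — 5 (Max) has 5→2.
A2 = A1; e.g. 1 (Min) can still go to 6. Fixed point.
5 ∈ A1, so Max can force the target.

Max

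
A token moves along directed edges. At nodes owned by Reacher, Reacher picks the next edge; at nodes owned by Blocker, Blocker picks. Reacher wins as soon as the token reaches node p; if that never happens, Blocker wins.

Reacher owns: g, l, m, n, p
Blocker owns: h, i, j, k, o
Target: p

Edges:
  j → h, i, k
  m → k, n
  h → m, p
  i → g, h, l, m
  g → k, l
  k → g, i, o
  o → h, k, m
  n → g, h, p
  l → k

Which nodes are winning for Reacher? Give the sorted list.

h, m, n, p

A0 = {p}
A1: add {n} — n (Reacher) has n→p.
A2: add {m} — m (Reacher) has m→n.
A3: add {h} — h (Blocker): all of {m, p} already in.
A4 = A3; e.g. g (Reacher) has no edge into A3. Fixed point.
Reacher's winning region = {h, m, n, p}.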